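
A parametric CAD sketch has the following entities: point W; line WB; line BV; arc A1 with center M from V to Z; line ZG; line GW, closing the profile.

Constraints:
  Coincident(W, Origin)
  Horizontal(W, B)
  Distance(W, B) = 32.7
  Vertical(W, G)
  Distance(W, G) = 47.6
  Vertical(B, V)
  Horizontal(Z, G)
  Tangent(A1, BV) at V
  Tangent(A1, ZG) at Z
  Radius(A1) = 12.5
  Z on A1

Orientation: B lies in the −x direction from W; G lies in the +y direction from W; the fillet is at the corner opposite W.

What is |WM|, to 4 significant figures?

40.50

W is at the origin; W and B share the same y with |WB| = 32.7 and B on the −x side, so B = (-32.70, 0.000). WG is vertical with |WG| = 47.6 and G on the +y side, so G = (0.000, 47.60). The virtual corner opposite W is at (-32.70, 47.60). Since A1 is tangent to BV there, MV ⟂ BV and since A1 is tangent to ZG there, MZ ⟂ ZG, with radius 12.5, so the center M sits 12.5 in from both sides at M = (-20.20, 35.10). Then |WM| = |M − W| = 40.50.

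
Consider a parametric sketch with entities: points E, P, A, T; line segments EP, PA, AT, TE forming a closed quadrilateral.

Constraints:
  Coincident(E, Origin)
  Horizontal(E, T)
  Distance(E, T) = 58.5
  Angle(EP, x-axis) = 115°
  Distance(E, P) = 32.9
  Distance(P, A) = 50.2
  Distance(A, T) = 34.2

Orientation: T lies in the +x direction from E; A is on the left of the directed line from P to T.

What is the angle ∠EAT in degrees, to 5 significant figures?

95.222°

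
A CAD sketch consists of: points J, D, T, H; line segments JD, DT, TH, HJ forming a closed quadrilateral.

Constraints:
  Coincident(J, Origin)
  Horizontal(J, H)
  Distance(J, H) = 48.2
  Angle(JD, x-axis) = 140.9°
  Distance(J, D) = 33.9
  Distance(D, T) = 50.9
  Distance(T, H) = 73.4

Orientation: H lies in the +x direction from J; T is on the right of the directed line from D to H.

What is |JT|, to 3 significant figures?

34.8

J is at the origin; JH is horizontal with |JH| = 48.2 and H in +x, so H = (48.2, 0). JD runs at 140.9° with |JD| = 33.9, so D = (-26.3, 21.4). T is determined by |DT| = 50.9 and |TH| = 73.4 together: it lies at the intersection of circle(D, 50.9) and circle(H, 73.4). With |DH| = 77.5, the foot of the radical line on DH is 20.7 from D and the perpendicular offset is √(50.9² − 20.7²) = 46.5. Taking the right-of-DH solution: T = (-19.2, -29.0).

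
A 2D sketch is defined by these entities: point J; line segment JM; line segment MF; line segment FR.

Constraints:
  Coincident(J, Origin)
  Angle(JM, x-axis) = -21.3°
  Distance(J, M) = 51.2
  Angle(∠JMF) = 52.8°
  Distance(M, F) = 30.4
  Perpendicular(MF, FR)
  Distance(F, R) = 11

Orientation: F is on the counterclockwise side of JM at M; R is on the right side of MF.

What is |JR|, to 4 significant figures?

51.79

∠JMF = 52.8°, so MF runs at -21.3° + (180° − 52.8°) = 105.9° from the x-axis; with |MF| = 30.4, F = M + 30.4·(cos 105.9°, sin 105.9°) = (39.37, 10.64). The perpendicularity gives FR at right angles to MF; with |FR| = 11.0 on the right of MF, R = F + 11.0·(0.9617, 0.2740) = (49.95, 13.65). Then |JR| = |R − J| = 51.79.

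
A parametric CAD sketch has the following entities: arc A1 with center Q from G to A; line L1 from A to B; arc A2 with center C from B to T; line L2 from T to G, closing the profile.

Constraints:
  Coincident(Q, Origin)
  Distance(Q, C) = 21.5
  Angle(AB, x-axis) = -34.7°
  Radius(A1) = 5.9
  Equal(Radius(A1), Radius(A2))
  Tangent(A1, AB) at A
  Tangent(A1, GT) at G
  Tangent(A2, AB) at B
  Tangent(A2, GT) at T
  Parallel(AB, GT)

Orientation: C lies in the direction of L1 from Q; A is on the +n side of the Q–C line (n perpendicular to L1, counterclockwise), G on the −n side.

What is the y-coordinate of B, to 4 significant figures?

-7.389

Tangency of A1 to both parallel lines with radius 5.9 puts A and G at Q ± 5.9·n: A = (3.359, 4.851), G = (-3.359, -4.851). Equal radii place B and T the same way about C: B = C + 5.9·n = (21.03, -7.389), T = C − 5.9·n = (14.32, -17.09). So B.y = -7.389.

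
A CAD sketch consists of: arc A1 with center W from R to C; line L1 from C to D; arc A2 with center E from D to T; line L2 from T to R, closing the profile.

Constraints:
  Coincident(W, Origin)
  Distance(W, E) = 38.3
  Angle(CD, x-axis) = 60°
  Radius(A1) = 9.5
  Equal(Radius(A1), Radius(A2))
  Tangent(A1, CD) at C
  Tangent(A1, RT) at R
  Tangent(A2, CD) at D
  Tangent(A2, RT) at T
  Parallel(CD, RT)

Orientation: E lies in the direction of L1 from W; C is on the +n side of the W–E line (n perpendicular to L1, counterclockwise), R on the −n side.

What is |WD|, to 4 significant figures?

39.46

Tangency of A1 to both parallel lines with radius 9.5 puts C and R at W ± 9.5·n: C = (-8.227, 4.750), R = (8.227, -4.750). Equal radii place D and T the same way about E: D = E + 9.5·n = (10.92, 37.92), T = E − 9.5·n = (27.38, 28.42). Then |WD| = |D − W| = 39.46.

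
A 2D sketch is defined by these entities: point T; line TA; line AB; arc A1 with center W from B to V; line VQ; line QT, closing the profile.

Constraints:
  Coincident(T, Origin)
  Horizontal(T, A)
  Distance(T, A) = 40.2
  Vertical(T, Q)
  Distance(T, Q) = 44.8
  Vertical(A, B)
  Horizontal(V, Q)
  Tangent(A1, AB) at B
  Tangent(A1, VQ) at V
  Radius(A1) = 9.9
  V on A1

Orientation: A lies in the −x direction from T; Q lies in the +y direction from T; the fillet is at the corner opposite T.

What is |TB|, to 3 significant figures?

53.2

T is at the origin; TA is horizontal with |TA| = 40.2 and A on the −x side, so A = (-40.2, 0.00). TQ is vertical with |TQ| = 44.8 and Q on the +y side, so Q = (0.00, 44.8). The virtual corner opposite T is at (-40.2, 44.8). The tangent condition forces WB to be normal to AB and tangency of A1 to VQ means the radius WV is perpendicular to VQ, with radius 9.9, so the center W sits 9.9 in from both sides at W = (-30.3, 34.9). That places the tangent points at B = (-40.2, 34.9) on AB and V = (-30.3, 44.8) on VQ. Then |TB| = |B − T| = 53.2.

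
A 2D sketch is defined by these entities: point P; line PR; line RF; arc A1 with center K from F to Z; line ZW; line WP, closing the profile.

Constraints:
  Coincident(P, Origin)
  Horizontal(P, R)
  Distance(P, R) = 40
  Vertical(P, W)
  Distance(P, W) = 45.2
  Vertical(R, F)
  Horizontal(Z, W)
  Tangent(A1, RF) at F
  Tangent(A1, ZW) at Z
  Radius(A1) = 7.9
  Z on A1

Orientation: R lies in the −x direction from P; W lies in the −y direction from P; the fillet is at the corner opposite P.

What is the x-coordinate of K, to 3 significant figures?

-32.1

PW is vertical with |PW| = 45.2 and W on the −y side, so W = (0.00, -45.2). The virtual corner opposite P is at (-40.0, -45.2). A1 meets RF tangentially, so KF is at right angles to RF and A1 meets ZW tangentially, so KZ is at right angles to ZW, with radius 7.9, so the center K sits 7.9 in from both sides at K = (-32.1, -37.3). So K.x = -32.1.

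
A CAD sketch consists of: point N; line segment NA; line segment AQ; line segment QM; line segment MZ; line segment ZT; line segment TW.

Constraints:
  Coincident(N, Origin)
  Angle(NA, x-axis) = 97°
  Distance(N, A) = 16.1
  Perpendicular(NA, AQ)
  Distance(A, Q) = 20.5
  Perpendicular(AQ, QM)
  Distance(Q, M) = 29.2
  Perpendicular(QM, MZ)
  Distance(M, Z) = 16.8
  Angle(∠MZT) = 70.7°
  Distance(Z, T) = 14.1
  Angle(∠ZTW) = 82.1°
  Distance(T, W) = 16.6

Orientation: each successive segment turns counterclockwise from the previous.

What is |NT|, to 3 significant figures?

8.36

N is at the origin; NA runs at 97.0° with length 16.1, so A = (-1.96, 16.0). The perpendicularity gives AQ at right angles to NA, so AQ runs at -173°; with |AQ| = 20.5, Q = (-22.3, 13.5). AQ is perpendicular to QM, so QM runs at -83.0°; with |QM| = 29.2, M = (-18.8, -15.5). The perpendicularity gives MZ at right angles to QM, so MZ runs at 7.00°; with |MZ| = 16.8, Z = (-2.08, -13.5). ∠MZT = 70.7° gives ZT at 116° from the x-axis; with |ZT| = 14.1, T = (-8.32, -0.813). Then |NT| = |T − N| = 8.36.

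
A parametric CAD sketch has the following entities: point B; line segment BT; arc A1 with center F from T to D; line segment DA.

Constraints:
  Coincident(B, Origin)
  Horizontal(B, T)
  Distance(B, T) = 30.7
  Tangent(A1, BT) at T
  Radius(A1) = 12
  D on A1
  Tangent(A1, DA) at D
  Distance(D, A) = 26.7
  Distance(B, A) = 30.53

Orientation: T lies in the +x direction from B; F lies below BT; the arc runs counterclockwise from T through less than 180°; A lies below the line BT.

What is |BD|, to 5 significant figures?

21.119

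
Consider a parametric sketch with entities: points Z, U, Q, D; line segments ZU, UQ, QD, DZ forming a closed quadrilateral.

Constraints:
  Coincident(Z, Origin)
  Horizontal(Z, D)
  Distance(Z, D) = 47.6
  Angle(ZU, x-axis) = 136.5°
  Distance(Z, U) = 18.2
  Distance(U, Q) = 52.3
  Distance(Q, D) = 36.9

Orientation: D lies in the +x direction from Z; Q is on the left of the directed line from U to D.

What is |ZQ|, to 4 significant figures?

48.59

Z is at the origin; Z and D share the same y with |ZD| = 47.6 and D in +x, so D = (47.6, 0). ZU runs at 136.5° with |ZU| = 18.2, so U = (-13.20, 12.53). Q is determined by |UQ| = 52.3 and |QD| = 36.9 together: it lies at the intersection of circle(U, 52.3) and circle(D, 36.9). With |UD| = 62.08, the foot of the radical line on UD is 42.10 from U and the perpendicular offset is √(52.3² − 42.10²) = 31.03. Taking the left-of-UD solution: Q = (34.30, 34.42).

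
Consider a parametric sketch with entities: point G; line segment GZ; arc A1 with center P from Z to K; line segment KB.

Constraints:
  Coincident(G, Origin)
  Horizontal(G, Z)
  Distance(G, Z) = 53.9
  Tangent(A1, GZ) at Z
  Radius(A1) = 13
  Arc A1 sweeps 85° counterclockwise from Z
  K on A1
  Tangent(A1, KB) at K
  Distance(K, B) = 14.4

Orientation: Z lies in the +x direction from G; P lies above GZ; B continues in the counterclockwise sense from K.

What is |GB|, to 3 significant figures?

73.0

G is at the origin; GZ is horizontal with |GZ| = 53.9 and Z on the +x side, so Z = (53.9, 0.00). Tangency of A1 to GZ means the radius PZ is perpendicular to GZ, so P = Z + (0, 13) = (53.9, 13.0). On A1, Z sits at bearing -90° from P; an 85° counterclockwise sweep puts K at bearing -5°, so K = P + 13.0·(cos -5°, sin -5°) = (66.9, 11.9). Tangency of A1 to KB means the radius PK is perpendicular to KB, so KB runs along (−sin -5°, cos -5°); with |KB| = 14.4, B = (68.1, 26.2). Then |GB| = |B − G| = 73.0.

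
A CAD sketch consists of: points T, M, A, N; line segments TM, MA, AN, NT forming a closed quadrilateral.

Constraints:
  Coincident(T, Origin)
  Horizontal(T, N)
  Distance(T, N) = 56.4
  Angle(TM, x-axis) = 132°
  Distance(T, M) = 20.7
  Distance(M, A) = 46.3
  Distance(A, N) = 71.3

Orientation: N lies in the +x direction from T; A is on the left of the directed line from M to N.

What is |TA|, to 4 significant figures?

55.70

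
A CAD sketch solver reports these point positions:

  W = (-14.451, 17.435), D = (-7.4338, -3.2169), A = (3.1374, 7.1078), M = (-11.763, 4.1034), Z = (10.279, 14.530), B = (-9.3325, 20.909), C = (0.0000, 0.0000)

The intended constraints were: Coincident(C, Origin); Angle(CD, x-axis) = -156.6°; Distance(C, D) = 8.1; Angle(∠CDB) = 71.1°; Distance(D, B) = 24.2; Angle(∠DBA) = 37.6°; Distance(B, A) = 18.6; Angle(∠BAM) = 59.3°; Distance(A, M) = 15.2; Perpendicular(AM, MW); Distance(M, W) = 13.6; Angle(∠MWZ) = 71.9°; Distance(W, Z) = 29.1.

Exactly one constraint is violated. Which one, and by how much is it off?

Distance(W, Z) = 29.1 — off by 4.20.

C = (0.00, 0.00) ✓; CD at -156.6° ✓; |CD| = 8.100 ✓; ∠CDB = 71.10° ✓; |DB| = 24.20 ✓; ∠DBA = 37.60° ✓; |BA| = 18.60 ✓; ∠BAM = 59.30° ✓; |AM| = 15.20 ✓; ∠(AM, MW) = 90.00° ✓; |MW| = 13.60 ✓; ∠MWZ = 71.90° ✓; |WZ| = 24.90 ✗.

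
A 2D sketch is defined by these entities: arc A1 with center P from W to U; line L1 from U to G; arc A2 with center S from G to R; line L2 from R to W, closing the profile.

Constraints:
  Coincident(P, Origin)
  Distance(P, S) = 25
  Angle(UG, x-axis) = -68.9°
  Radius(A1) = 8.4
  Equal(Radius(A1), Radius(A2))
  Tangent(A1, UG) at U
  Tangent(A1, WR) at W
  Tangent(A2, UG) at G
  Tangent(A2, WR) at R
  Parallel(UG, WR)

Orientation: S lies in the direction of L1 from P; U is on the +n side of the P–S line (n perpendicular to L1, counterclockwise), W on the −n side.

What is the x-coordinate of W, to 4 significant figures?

-7.837

P is at the origin and S lies 25.0 along u from P, so S = 25.0·u = (9.000, -23.32). Tangency of A1 to both parallel lines with radius 8.4 puts U and W at P ± 8.4·n: U = (7.837, 3.024), W = (-7.837, -3.024). So W.x = -7.837.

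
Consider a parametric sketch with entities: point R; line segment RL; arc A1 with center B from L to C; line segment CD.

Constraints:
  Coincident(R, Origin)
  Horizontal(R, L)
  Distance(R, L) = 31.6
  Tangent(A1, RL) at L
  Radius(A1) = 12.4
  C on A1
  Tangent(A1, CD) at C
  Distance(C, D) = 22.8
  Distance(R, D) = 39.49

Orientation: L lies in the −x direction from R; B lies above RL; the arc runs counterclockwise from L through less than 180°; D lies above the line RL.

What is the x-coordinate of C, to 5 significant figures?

-19.205

Checks: R = (0.00, 0.00) ✓; |RL| = 31.60 ✓; |BC| = 12.40 ✓; ∠(BC, CD) = 90.00° ✓; |CD| = 22.80 ✓; |RD| = 39.49 ✓.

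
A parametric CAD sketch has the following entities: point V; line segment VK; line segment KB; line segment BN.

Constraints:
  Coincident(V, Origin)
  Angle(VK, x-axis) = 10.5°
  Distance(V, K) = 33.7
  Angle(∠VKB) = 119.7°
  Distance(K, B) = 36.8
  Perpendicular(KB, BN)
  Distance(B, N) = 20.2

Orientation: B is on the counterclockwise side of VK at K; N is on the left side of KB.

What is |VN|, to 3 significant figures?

54.3

V is at the origin; VK runs at 10.5° with length 33.7, so K = 33.7·(cos 10.5°, sin 10.5°) = (33.1, 6.14). ∠VKB = 119.7°, so KB runs at 10.5° + (180° − 119.7°) = 70.8° from the x-axis; with |KB| = 36.8, B = K + 36.8·(cos 70.8°, sin 70.8°) = (45.2, 40.9). KB ⟂ BN; with |BN| = 20.2 on the left of KB, N = B + 20.2·(-0.944, 0.329) = (26.2, 47.5). Then |VN| = |N − V| = 54.3.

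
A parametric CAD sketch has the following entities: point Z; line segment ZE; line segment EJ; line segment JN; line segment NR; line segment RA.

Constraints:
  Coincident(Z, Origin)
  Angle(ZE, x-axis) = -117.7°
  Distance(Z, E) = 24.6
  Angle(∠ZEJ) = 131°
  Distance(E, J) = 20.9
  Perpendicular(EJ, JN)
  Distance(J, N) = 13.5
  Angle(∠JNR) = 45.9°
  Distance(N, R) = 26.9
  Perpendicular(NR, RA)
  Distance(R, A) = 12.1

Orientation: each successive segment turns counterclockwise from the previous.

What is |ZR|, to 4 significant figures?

29.66

Z is at the origin; ZE runs at -117.7° with length 24.6, so E = (-11.44, -21.78). ∠ZEJ = 131.0° gives EJ at -68.70° from the x-axis; with |EJ| = 20.9, J = (-3.843, -41.25). The perpendicularity gives JN at right angles to EJ, so JN runs at 21.30°; with |JN| = 13.5, N = (8.735, -36.35). ∠JNR = 45.9° gives NR at 155.4° from the x-axis; with |NR| = 26.9, R = (-15.72, -25.15). Then |ZR| = |R − Z| = 29.66.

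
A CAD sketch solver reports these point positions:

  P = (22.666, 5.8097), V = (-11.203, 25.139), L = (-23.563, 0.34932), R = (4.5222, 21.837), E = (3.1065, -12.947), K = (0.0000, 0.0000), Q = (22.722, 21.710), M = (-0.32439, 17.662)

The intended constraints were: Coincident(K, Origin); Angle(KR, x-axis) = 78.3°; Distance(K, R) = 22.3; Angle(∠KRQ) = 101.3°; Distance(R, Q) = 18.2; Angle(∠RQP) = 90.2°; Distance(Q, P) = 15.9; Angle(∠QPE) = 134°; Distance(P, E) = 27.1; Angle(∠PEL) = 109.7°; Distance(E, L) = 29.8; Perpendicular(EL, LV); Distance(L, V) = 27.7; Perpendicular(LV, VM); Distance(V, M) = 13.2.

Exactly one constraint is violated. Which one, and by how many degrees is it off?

Perpendicular(LV, VM) — off by 8.00°.

K = (0.00, 0.00) ✓; KR at 78.30° ✓; |KR| = 22.30 ✓; ∠KRQ = 101.3° ✓; |RQ| = 18.20 ✓; ∠RQP = 90.20° ✓; |QP| = 15.90 ✓; ∠QPE = 134.0° ✓; |PE| = 27.10 ✓; ∠PEL = 109.7° ✓; |EL| = 29.80 ✓; ∠(EL, LV) = 90.00° ✓; |LV| = 27.70 ✓; ∠(LV, VM) = 98.00° ✗; |VM| = 13.20 ✓.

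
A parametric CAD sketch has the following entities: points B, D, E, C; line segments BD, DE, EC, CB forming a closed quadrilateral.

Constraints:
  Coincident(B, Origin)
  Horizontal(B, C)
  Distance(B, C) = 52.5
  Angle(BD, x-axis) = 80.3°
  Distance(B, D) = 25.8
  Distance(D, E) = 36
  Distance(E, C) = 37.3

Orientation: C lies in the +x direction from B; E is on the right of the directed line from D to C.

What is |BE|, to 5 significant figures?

18.320

Checks: |DE| = 36.00 ✓; |EC| = 37.30 ✓.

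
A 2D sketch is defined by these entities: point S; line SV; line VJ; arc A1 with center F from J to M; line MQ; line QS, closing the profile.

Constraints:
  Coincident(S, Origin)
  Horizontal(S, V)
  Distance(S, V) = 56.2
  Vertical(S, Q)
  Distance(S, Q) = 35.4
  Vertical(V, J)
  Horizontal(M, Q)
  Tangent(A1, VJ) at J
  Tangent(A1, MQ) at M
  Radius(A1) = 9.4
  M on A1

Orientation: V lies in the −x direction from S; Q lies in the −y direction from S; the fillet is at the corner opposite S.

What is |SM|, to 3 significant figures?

58.7

S is at the origin; SV is horizontal with |SV| = 56.2 and V on the −x side, so V = (-56.2, 0.00). S and Q share the same x with |SQ| = 35.4 and Q on the −y side, so Q = (0.00, -35.4). The virtual corner opposite S is at (-56.2, -35.4). Since A1 is tangent to VJ there, FJ ⟂ VJ and A1 meets MQ tangentially, so FM is at right angles to MQ, with radius 9.4, so the center F sits 9.4 in from both sides at F = (-46.8, -26.0). That places the tangent points at J = (-56.2, -26.0) on VJ and M = (-46.8, -35.4) on MQ. Then |SM| = |M − S| = 58.7.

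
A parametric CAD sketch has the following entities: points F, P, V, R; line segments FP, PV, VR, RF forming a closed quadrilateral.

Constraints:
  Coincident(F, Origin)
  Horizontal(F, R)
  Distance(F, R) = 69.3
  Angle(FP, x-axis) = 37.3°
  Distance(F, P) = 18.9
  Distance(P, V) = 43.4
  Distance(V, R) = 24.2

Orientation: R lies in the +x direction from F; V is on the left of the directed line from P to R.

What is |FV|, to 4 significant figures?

61.10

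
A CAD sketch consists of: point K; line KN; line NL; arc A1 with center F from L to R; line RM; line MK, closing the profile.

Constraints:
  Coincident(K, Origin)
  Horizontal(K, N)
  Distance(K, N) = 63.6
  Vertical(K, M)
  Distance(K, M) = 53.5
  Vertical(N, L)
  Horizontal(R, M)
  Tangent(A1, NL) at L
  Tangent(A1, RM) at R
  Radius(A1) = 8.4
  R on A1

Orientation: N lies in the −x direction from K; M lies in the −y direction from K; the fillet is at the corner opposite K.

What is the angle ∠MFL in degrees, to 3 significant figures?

171°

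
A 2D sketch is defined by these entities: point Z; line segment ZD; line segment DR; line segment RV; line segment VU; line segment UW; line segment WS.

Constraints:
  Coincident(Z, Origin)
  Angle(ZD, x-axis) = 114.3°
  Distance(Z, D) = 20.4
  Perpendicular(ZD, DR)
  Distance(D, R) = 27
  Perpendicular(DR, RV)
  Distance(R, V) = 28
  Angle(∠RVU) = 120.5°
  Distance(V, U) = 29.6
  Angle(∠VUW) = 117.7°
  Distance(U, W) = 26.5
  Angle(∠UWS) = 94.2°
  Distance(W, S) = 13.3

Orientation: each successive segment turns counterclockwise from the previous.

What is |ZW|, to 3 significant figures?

22.7

Z is at the origin; ZD runs at 114.3° with length 20.4, so D = (-8.39, 18.6). ZD is perpendicular to DR, so DR runs at -156°; with |DR| = 27.0, R = (-33.0, 7.48). DR is perpendicular to RV, so RV runs at -65.7°; with |RV| = 28.0, V = (-21.5, -18.0). ∠RVU = 120.5° gives VU at -6.20° from the x-axis; with |VU| = 29.6, U = (7.95, -21.2). ∠VUW = 117.7° gives UW at 56.1° from the x-axis; with |UW| = 26.5, W = (22.7, 0.761). Then |ZW| = |W − Z| = 22.7.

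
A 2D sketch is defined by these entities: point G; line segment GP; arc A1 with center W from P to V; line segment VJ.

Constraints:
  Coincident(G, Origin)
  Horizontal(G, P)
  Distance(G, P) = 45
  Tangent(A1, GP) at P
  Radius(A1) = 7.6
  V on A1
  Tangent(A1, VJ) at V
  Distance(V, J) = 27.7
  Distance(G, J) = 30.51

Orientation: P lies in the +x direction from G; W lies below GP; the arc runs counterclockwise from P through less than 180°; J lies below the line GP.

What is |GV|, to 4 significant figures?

39.53

G is at the origin; GP is horizontal with |GP| = 45.0 and P on the +x side, so P = (45.00, 0.000). The tangent condition forces WP to be normal to GP, so W = P + (0, -7.6) = (45.00, -7.600). Since WV ⟂ VJ (tangency), |WJ| = √(7.6² + 27.7²) = 28.72 regardless of where V sits on A1. So J lies on both circle(G, 30.51) and circle(W, 28.72); the below-GP intersection is J = (20.50, -22.60). V is the foot of the tangent from J: V = (39.46, -2.399).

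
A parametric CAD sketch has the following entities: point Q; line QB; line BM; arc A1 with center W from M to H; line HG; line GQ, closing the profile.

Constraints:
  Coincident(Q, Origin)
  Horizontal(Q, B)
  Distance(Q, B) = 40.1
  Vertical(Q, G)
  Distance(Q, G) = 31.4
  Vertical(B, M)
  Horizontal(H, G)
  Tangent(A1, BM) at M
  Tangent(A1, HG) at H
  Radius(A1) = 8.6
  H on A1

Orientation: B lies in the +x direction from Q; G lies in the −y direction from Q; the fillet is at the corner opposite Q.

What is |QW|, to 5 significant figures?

38.886

Q is at the origin; Q and B share the same y with |QB| = 40.1 and B on the +x side, so B = (40.100, 0.0000). Q and G share the same x with |QG| = 31.4 and G on the −y side, so G = (0.0000, -31.400). The virtual corner opposite Q is at (40.100, -31.400). The tangent condition forces WM to be normal to BM and since A1 is tangent to HG there, WH ⟂ HG, with radius 8.6, so the center W sits 8.6 in from both sides at W = (31.500, -22.800). Then |QW| = |W − Q| = 38.886.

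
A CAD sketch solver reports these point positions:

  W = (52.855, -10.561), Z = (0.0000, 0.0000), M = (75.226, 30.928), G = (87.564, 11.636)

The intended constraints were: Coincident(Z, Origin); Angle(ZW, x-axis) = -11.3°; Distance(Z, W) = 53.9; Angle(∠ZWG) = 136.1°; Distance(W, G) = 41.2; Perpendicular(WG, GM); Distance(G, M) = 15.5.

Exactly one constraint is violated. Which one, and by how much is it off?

Distance(G, M) = 15.5 — off by 7.40.

Z = (0.00, 0.00) ✓; ZW at -11.30° ✓; |ZW| = 53.90 ✓; ∠ZWG = 136.1° ✓; |WG| = 41.20 ✓; ∠(WG, GM) = 90.00° ✓; |GM| = 22.90 ✗.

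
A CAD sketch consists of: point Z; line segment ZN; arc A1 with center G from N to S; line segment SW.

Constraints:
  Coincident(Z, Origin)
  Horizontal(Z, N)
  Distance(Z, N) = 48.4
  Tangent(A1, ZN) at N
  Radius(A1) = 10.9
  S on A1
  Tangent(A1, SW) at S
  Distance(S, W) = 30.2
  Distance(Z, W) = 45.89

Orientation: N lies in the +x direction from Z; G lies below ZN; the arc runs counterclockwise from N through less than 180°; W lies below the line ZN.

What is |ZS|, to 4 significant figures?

38.79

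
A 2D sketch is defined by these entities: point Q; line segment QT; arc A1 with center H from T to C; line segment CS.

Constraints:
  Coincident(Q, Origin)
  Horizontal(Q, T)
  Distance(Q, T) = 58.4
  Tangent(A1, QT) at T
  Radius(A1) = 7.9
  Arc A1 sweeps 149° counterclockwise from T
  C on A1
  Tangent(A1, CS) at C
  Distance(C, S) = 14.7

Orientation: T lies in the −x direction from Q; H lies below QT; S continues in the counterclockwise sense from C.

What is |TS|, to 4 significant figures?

23.82

Q is at the origin; Q and T share the same y with |QT| = 58.4 and T on the −x side, so T = (-58.40, 0.000). A1 meets QT tangentially, so HT is at right angles to QT, so H = T + (0, -7.9) = (-58.40, -7.900). On A1, T sits at bearing 90° from H; a 149° counterclockwise sweep puts C at bearing 239°, so C = H + 7.9·(cos 239°, sin 239°) = (-62.47, -14.67). Tangency of A1 to CS means the radius HC is perpendicular to CS, so CS runs along (−sin 239°, cos 239°); with |CS| = 14.7, S = (-49.87, -22.24). Then |TS| = |S − T| = 23.82.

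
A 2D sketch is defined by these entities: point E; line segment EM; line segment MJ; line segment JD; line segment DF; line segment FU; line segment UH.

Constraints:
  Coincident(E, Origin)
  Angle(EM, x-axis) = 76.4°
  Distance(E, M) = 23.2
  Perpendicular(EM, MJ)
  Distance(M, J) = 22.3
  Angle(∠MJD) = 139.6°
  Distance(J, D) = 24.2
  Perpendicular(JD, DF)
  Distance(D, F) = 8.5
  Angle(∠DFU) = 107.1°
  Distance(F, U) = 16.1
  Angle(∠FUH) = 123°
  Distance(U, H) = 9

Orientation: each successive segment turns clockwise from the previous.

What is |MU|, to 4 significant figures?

25.82

E is at the origin; EM runs at 76.4° with length 23.2, so M = (5.455, 22.55). EM is perpendicular to MJ, so MJ runs at -13.60°; with |MJ| = 22.3, J = (27.13, 17.31). ∠MJD = 139.6° gives JD at -54.00° from the x-axis; with |JD| = 24.2, D = (41.35, -2.272). The perpendicularity gives DF at right angles to JD, so DF runs at -144.0°; with |DF| = 8.5, F = (34.48, -7.269). ∠DFU = 107.1° gives FU at 143.1° from the x-axis; with |FU| = 16.1, U = (21.60, 2.398). Then |MU| = |U − M| = 25.82.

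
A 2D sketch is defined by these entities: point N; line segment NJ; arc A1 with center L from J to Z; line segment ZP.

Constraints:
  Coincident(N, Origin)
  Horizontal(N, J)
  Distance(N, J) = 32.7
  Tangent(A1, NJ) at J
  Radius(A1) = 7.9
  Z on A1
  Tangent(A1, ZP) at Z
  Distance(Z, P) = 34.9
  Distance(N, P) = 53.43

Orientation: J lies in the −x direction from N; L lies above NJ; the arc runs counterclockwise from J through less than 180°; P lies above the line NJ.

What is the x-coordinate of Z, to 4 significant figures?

-24.91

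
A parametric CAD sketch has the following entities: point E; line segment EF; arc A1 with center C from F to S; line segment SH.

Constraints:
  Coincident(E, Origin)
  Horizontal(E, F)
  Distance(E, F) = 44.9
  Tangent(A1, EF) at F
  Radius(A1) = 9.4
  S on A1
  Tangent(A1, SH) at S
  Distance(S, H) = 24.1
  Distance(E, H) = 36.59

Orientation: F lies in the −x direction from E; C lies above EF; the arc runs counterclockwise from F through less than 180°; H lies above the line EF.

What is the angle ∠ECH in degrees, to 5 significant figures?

52.806°

Checks: E.y = 0.00, F.y = 0.00 ✓; |CS| = 9.400 ✓; ∠(CS, SH) = 90.00° ✓; |SH| = 24.10 ✓; |EH| = 36.59 ✓.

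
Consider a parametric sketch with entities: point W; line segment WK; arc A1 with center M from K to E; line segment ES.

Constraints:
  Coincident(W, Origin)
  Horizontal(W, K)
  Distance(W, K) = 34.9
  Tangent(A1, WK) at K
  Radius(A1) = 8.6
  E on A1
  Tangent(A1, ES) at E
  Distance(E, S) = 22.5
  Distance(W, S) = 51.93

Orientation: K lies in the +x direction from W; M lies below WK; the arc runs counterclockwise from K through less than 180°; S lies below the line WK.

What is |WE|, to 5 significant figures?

31.036

W is at the origin; WK is horizontal with |WK| = 34.9 and K on the +x side, so K = (34.900, 0.0000). The tangent condition forces MK to be normal to WK, so M = K + (0, -8.6) = (34.900, -8.6000). Since ME ⟂ ES (tangency), |MS| = √(8.6² + 22.5²) = 24.088 regardless of where E sits on A1. So S lies on both circle(W, 51.93) and circle(M, 24.088); the below-WK intersection is S = (40.969, -31.910). E is the foot of the tangent from S: E = (27.900, -13.595).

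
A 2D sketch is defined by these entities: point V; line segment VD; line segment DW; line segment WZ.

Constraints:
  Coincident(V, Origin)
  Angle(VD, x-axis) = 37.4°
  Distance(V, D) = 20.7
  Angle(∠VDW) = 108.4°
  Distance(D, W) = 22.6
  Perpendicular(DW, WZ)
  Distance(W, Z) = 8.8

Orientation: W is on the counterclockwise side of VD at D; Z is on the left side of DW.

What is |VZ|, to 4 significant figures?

31.09

V is at the origin; VD runs at 37.4° with length 20.7, so D = 20.7·(cos 37.4°, sin 37.4°) = (16.44, 12.57). ∠VDW = 108.4°, so DW runs at 37.4° + (180° − 108.4°) = 109.0° from the x-axis; with |DW| = 22.6, W = D + 22.6·(cos 109.0°, sin 109.0°) = (9.087, 33.94). The perpendicularity gives WZ at right angles to DW; with |WZ| = 8.8 on the left of DW, Z = W + 8.8·(-0.9455, -0.3256) = (0.7660, 31.08). Then |VZ| = |Z − V| = 31.09.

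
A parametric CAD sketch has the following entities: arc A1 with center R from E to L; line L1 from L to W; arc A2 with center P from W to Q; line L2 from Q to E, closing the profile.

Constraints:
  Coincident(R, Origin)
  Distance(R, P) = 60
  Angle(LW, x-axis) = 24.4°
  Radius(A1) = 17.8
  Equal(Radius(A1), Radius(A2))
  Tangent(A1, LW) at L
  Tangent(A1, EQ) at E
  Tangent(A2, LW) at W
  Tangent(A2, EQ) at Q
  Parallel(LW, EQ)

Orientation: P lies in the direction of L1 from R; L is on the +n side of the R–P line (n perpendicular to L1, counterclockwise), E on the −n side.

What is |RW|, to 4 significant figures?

62.58

The slot axis is L1's direction at 24.4°, so u = (cos 24.4°, sin 24.4°) = (0.9107, 0.4131) and n = (−sin 24.4°, cos 24.4°) = (-0.4131, 0.9107). R is at the origin and P lies 60.0 along u from R, so P = 60.0·u = (54.64, 24.79). Tangency of A1 to both parallel lines with radius 17.8 puts L and E at R ± 17.8·n: L = (-7.353, 16.21), E = (7.353, -16.21). Equal radii place W and Q the same way about P: W = P + 17.8·n = (47.29, 41.00), Q = P − 17.8·n = (61.99, 8.576). Then |RW| = |W − R| = 62.58.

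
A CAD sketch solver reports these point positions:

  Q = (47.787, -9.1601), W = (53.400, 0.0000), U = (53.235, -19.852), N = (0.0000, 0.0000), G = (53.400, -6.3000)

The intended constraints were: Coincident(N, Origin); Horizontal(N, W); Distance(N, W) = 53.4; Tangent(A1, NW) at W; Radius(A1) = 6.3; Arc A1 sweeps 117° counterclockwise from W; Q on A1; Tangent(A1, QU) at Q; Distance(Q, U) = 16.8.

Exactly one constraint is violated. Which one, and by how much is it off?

Distance(Q, U) = 16.8 — off by 4.80.

N = (0.00, 0.00) ✓; N.y = 0.00, W.y = 0.00 ✓; |NW| = 53.40 ✓; ∠(GW, WN) = 90.00° ✓; |GW| = 6.300 ✓; bearing(G→Q) − bearing(G→W) = 117.0° ✓; |GQ| = 6.300 ✓; ∠(GQ, QU) = 90.00° ✓; |QU| = 12.00 ✗.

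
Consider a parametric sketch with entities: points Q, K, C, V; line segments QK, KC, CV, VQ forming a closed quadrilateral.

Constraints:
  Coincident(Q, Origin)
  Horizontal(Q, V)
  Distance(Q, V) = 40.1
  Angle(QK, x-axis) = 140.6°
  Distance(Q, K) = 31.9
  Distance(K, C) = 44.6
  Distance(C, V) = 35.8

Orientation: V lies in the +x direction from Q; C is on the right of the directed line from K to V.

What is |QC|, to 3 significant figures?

13.4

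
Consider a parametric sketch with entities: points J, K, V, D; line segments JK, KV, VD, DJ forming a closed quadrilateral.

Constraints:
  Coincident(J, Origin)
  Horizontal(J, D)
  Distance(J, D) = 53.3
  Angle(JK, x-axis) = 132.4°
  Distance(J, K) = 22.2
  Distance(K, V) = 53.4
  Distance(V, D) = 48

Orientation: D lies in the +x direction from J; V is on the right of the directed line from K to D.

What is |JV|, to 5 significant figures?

31.662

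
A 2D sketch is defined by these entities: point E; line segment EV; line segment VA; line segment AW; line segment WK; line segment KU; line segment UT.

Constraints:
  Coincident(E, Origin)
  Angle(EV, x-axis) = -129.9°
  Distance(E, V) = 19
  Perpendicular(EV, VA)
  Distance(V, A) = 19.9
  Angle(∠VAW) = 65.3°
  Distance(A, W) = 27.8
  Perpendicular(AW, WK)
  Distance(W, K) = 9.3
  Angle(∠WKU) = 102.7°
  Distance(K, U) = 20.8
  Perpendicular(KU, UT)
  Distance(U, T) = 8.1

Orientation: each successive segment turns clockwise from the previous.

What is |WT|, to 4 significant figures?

22.87

∠WKU = 102.7° gives KU at -141.9° from the x-axis; with |KU| = 20.8, U = (-14.72, -11.12). KU is perpendicular to UT, so UT runs at 128.1°; with |UT| = 8.1, T = (-19.72, -4.748). Then |WT| = |T − W| = 22.87.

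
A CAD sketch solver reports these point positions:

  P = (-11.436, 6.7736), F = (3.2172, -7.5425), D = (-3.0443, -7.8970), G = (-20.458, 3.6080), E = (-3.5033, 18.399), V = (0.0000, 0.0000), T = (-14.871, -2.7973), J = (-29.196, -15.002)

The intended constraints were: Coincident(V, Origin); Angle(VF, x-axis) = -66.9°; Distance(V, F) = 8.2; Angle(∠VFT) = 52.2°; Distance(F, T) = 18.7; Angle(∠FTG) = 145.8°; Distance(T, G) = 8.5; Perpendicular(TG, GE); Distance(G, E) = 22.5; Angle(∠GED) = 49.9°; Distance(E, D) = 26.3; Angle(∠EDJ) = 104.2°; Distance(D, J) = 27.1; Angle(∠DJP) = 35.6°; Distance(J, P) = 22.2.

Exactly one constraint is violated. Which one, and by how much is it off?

Distance(J, P) = 22.2 — off by 5.90.

V = (0.00, 0.00) ✓; VF at -66.90° ✓; |VF| = 8.200 ✓; ∠VFT = 52.20° ✓; |FT| = 18.70 ✓; ∠FTG = 145.8° ✓; |TG| = 8.500 ✓; ∠(TG, GE) = 90.00° ✓; |GE| = 22.50 ✓; ∠GED = 49.90° ✓; |ED| = 26.30 ✓; ∠EDJ = 104.2° ✓; |DJ| = 27.10 ✓; ∠DJP = 35.60° ✓; |JP| = 28.10 ✗.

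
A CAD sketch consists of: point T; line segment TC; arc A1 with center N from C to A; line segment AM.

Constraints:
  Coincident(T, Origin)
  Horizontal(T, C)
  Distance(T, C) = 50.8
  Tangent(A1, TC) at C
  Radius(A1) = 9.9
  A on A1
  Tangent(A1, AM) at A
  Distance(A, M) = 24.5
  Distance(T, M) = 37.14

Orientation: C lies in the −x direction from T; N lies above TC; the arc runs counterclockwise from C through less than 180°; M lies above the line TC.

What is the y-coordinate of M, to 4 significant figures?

23.93

T is at the origin; TC is horizontal with |TC| = 50.8 and C on the −x side, so C = (-50.80, 0.000). Tangency of A1 to TC means the radius NC is perpendicular to TC, so N = C + (0, 9.9) = (-50.80, 9.900). Since NA ⟂ AM (tangency), |NM| = √(9.9² + 24.5²) = 26.42 regardless of where A sits on A1. So M lies on both circle(T, 37.14) and circle(N, 26.42); the above-TC intersection is M = (-28.41, 23.93). A is the foot of the tangent from M: A = (-42.78, 4.090).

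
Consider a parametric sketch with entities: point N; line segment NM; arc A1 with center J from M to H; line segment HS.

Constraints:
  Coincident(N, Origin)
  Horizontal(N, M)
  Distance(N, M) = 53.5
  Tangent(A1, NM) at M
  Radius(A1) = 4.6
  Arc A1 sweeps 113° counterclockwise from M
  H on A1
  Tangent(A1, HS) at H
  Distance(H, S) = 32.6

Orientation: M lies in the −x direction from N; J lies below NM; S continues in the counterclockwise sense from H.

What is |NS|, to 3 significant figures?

57.9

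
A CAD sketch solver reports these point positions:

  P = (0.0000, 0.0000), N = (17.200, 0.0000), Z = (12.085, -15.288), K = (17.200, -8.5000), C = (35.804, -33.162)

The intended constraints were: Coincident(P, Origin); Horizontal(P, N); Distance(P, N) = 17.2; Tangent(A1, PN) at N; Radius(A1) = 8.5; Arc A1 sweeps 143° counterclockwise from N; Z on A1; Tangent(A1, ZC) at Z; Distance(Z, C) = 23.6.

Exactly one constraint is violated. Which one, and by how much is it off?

Distance(Z, C) = 23.6 — off by 6.10.

P = (0.00, 0.00) ✓; P.y = 0.00, N.y = 0.00 ✓; |PN| = 17.20 ✓; ∠(KN, NP) = 90.00° ✓; |KN| = 8.500 ✓; bearing(K→Z) − bearing(K→N) = 143.0° ✓; |KZ| = 8.499 ✓; ∠(KZ, ZC) = 90.00° ✓; |ZC| = 29.70 ✗.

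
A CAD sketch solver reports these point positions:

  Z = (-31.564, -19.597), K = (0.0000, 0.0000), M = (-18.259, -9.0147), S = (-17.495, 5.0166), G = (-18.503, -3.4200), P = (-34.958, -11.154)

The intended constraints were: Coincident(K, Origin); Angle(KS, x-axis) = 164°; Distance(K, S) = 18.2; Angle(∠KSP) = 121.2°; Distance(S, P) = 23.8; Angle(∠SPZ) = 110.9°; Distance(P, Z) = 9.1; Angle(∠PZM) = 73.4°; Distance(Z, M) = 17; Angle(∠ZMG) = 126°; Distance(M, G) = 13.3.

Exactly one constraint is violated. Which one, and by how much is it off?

Distance(M, G) = 13.3 — off by 7.70.

K = (0.00, 0.00) ✓; KS at 164.0° ✓; |KS| = 18.20 ✓; ∠KSP = 121.2° ✓; |SP| = 23.80 ✓; ∠SPZ = 110.9° ✓; |PZ| = 9.100 ✓; ∠PZM = 73.40° ✓; |ZM| = 17.00 ✓; ∠ZMG = 126.0° ✓; |MG| = 5.600 ✗.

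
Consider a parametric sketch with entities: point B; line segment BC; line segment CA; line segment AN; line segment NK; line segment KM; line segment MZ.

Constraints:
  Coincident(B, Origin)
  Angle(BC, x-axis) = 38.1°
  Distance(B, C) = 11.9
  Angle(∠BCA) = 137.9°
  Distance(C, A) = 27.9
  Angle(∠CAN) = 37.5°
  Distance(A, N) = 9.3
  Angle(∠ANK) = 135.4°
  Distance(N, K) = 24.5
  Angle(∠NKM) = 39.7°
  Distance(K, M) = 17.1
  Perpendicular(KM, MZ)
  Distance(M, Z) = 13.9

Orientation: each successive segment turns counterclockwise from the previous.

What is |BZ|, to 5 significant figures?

27.084

B is at the origin; BC runs at 38.1° with length 11.9, so C = (9.3645, 7.3427). ∠BCA = 137.9° gives CA at 80.200° from the x-axis; with |CA| = 27.9, A = (14.113, 34.836). ∠CAN = 37.5° gives AN at -137.30° from the x-axis; with |AN| = 9.3, N = (7.2787, 28.529). ∠ANK = 135.4° gives NK at -92.700° from the x-axis; with |NK| = 24.5, K = (6.1246, 4.0559). ∠NKM = 39.7° gives KM at 47.600° from the x-axis; with |KM| = 17.1, M = (17.655, 16.684). The perpendicularity gives MZ at right angles to KM, so MZ runs at 137.60°; with |MZ| = 13.9, Z = (7.3906, 26.056). Then |BZ| = |Z − B| = 27.084.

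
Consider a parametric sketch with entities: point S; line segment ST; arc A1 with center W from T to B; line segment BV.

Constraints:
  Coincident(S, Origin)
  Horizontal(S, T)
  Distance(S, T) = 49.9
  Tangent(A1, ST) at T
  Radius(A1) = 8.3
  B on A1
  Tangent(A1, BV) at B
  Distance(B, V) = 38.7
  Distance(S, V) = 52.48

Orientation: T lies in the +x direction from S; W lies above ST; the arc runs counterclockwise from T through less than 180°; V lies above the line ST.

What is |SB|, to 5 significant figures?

57.783

Checks: |WB| = 8.300 ✓; ∠(WB, BV) = 90.00° ✓; |BV| = 38.70 ✓; |SV| = 52.48 ✓.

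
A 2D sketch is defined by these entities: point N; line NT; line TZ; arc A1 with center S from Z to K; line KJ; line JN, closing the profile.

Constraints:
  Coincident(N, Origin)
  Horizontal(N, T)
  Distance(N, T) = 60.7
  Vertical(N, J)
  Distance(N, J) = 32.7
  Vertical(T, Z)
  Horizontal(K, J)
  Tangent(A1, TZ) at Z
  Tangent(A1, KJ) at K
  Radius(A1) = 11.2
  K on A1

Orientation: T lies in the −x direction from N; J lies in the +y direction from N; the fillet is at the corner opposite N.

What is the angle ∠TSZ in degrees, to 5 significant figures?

62.484°

N is at the origin; N and T share the same y with |NT| = 60.7 and T on the −x side, so T = (-60.700, 0.0000). NJ is vertical with |NJ| = 32.7 and J on the +y side, so J = (0.0000, 32.700). The virtual corner opposite N is at (-60.700, 32.700). A1 meets TZ tangentially, so SZ is at right angles to TZ and tangency of A1 to KJ means the radius SK is perpendicular to KJ, with radius 11.2, so the center S sits 11.2 in from both sides at S = (-49.500, 21.500). That places the tangent points at Z = (-60.700, 21.500) on TZ and K = (-49.500, 32.700) on KJ. Then cos ∠TSZ = ST·SZ / (|ST||SZ|), giving 62.484°.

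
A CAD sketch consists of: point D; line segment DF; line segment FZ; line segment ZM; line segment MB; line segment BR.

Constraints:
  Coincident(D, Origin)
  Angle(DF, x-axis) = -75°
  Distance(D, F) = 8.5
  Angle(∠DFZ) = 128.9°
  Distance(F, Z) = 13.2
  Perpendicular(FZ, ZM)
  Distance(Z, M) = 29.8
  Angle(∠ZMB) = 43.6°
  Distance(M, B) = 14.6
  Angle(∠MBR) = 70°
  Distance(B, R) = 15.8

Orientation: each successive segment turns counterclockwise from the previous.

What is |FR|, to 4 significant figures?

21.83

∠ZMB = 43.6° gives MB at -157.5° from the x-axis; with |MB| = 14.6, B = (12.85, 8.099). ∠MBR = 70.0° gives BR at -47.50° from the x-axis; with |BR| = 15.8, R = (23.53, -3.550). Then |FR| = |R − F| = 21.83.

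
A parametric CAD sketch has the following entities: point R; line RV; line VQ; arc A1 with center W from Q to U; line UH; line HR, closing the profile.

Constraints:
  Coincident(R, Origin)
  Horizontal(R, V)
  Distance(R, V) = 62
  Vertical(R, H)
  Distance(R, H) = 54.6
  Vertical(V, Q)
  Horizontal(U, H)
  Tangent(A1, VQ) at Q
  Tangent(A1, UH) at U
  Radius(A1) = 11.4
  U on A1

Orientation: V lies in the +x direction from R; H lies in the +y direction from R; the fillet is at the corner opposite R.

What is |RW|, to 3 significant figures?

66.5

R and H share the same x with |RH| = 54.6 and H on the +y side, so H = (0.00, 54.6). The virtual corner opposite R is at (62.0, 54.6). The tangent condition forces WQ to be normal to VQ and A1 meets UH tangentially, so WU is at right angles to UH, with radius 11.4, so the center W sits 11.4 in from both sides at W = (50.6, 43.2). Then |RW| = |W − R| = 66.5.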